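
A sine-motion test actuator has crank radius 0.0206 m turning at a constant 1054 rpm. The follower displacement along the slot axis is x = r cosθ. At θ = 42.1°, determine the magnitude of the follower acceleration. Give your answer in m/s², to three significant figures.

186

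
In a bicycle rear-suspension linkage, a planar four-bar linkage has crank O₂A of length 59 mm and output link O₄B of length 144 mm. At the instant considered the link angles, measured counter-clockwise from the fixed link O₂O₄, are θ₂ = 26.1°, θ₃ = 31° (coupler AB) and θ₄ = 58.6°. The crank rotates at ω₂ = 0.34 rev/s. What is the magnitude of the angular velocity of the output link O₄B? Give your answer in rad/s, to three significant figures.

0.161

ω₂ = 2.136 rad/s (from 0.34 rev/s).
Differentiating the loop-closure r₂e^{iθ₂}+r₃e^{iθ₃}=r₁+r₄e^{iθ₄} gives r₂ω₂e^{iθ₂}+r₃ω₃e^{iθ₃}=r₄ω₄e^{iθ₄}.
Eliminating the other unknown: ω₄ = r₂ω₂ sin(θ₂−θ₃) / [r₄ sin(θ₄−θ₃)].
Numerator sine = -0.08542; denominator sine = +0.46330.
Result = 0.059·2.136·(-0.08542) / (0.144·(+0.46330)) = -0.16137 rad/s; magnitude 0.16137 rad/s.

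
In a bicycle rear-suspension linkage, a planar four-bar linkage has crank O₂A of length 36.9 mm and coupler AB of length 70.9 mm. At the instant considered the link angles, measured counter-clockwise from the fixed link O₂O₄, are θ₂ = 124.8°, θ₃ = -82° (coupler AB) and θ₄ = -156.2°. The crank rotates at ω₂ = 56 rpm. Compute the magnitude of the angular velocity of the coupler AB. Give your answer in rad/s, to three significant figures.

ω₂ = 5.864 rad/s (from 56 rpm).
Differentiating the loop-closure r₂e^{iθ₂}+r₃e^{iθ₃}=r₁+r₄e^{iθ₄} gives r₂ω₂e^{iθ₂}+r₃ω₃e^{iθ₃}=r₄ω₄e^{iθ₄}.
Eliminating the other unknown: ω₃ = r₂ω₂ sin(θ₄−θ₂) / [r₃ sin(θ₃−θ₄)].
Numerator sine = +0.98163; denominator sine = +0.96222.
Result = 0.0369·5.864·(+0.98163) / (0.0709·(+0.96222)) = +3.1137 rad/s; magnitude 3.1137 rad/s.

3.11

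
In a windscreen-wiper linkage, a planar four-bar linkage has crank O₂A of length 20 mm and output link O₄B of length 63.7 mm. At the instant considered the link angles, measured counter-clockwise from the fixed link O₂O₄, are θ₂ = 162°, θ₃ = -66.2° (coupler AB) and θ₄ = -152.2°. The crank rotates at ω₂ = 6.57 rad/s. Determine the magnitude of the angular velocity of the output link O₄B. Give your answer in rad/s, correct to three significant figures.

ω₂ = 6.57 rad/s
Differentiating the loop-closure r₂e^{iθ₂}+r₃e^{iθ₃}=r₁+r₄e^{iθ₄} gives r₂ω₂e^{iθ₂}+r₃ω₃e^{iθ₃}=r₄ω₄e^{iθ₄}.
Eliminating the other unknown: ω₄ = r₂ω₂ sin(θ₂−θ₃) / [r₄ sin(θ₄−θ₃)].
Numerator sine = -0.74548; denominator sine = -0.99756.
Result = 0.02·6.57·(-0.74548) / (0.0637·(-0.99756)) = +1.5415 rad/s; magnitude 1.5415 rad/s.

1.54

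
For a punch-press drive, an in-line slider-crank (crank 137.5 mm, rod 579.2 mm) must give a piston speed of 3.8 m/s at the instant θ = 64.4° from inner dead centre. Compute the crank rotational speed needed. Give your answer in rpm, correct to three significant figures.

For an in-line slider-crank, |v_piston| = rω|sinθ|·[1 + r cosθ/√(L² − r² sin²θ)].
With r = 0.1375 m, L = 0.5792 m, θ = 64.4°: the bracketed kinematic factor |dx/dθ| = 0.13702 m.
ω = v/|dx/dθ| = 3.8/0.13702 = 27.732 rad/s.
N = 60ω/(2π) = 264.83 rpm.

265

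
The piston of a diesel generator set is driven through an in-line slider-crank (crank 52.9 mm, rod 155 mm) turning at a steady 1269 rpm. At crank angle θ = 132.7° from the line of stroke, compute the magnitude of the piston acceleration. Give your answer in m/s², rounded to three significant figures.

ω = 2π·1269/60 = 132.9 rad/s
x(θ) = r cosθ + √(L² − r² sin²θ); with ω constant, a = ω²·d²x/dθ².
d²x/dθ² = −r cosθ − r²(cos2θ)/√u − r⁴ sin²2θ/(4u^{3/2}),  u = L² − r² sin²θ = 0.0225136 m².
Substituting r = 0.0529 m, L = 0.155 m, θ = 132.7°: d²x/dθ² = +0.036795 m.
a = ω²·d²x/dθ² = (132.9)²·(+0.036795) = +649.78 m/s²;  |a| = 649.78 m/s².

650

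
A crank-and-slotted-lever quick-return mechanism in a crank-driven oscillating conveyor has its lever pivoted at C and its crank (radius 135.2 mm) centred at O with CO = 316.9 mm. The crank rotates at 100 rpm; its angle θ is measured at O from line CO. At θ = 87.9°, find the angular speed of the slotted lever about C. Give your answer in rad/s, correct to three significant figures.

ω = 10.47 rad/s (from 100 rpm).
Crank pin A relative to C: A = (d + r cosθ, r sinθ); lever angle φ = atan2(r sinθ, d + r cosθ).
Differentiating tanφ: φ̇ = rω(d cosθ + r)/(d² + r² + 2dr cosθ).
d² + r² + 2dr cosθ = |CA|² = 0.121845 m²;  d cosθ + r = +0.14681 m.
|ω_lever| = |0.1352·10.47·+0.14681| / 0.121845 = 1.7059 rad/s.

1.71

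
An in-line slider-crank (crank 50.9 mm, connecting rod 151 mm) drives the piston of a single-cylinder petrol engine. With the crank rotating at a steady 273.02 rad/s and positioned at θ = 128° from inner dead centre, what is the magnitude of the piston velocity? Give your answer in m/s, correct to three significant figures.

ω = 273 rad/s
For an in-line slider-crank, x = r cosθ + √(L² − r² sin²θ), so v = −rω sinθ·[1 + r cosθ/√(L² − r² sin²θ)].
With r = 0.0509 m, L = 0.151 m, θ = 128°: √(L² − r² sin²θ) = 0.14558 m.
v = −0.0509·273·0.78801·[1 + 0.0509·-0.61566/0.14558] = -8.5935 m/s.
|v| = 8.5935 m/s.

8.59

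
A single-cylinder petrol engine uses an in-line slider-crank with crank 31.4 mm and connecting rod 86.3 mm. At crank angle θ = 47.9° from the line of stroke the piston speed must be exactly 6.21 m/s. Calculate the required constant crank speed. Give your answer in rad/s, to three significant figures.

For an in-line slider-crank, |v_piston| = rω|sinθ|·[1 + r cosθ/√(L² − r² sin²θ)].
With r = 0.0314 m, L = 0.0863 m, θ = 47.9°: the bracketed kinematic factor |dx/dθ| = 0.0292 m.
ω = v/|dx/dθ| = 6.21/0.0292 = 212.67 rad/s.

213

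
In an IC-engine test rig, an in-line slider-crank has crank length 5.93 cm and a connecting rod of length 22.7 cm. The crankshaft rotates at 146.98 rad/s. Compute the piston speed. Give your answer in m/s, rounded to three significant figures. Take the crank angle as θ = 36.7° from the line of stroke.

6.31

ω = 147 rad/s
For an in-line slider-crank, x = r cosθ + √(L² − r² sin²θ), so v = −rω sinθ·[1 + r cosθ/√(L² − r² sin²θ)].
With r = 0.0593 m, L = 0.227 m, θ = 36.7°: √(L² − r² sin²θ) = 0.22422 m.
v = −0.0593·147·0.59763·[1 + 0.0593·0.80178/0.22422] = -6.3134 m/s.
|v| = 6.3134 m/s.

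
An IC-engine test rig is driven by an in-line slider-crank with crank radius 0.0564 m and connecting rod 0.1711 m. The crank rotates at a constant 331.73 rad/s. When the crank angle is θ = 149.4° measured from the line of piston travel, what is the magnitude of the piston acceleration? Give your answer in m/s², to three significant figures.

ω = 331.7 rad/s
x(θ) = r cosθ + √(L² − r² sin²θ); with ω constant, a = ω²·d²x/dθ².
d²x/dθ² = −r cosθ − r²(cos2θ)/√u − r⁴ sin²2θ/(4u^{3/2}),  u = L² − r² sin²θ = 0.0284509 m².
Substituting r = 0.0564 m, L = 0.1711 m, θ = 149.4°: d²x/dθ² = +0.039056 m.
a = ω²·d²x/dθ² = (331.7)²·(+0.039056) = +4297.9 m/s²;  |a| = 4297.9 m/s².

4300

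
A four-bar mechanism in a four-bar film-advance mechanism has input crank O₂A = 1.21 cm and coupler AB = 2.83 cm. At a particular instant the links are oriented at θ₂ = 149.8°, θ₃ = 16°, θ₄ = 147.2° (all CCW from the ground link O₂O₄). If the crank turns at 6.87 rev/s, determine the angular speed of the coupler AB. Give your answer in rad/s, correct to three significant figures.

ω₂ = 43.17 rad/s (from 6.87 rev/s).
Differentiating the loop-closure r₂e^{iθ₂}+r₃e^{iθ₃}=r₁+r₄e^{iθ₄} gives r₂ω₂e^{iθ₂}+r₃ω₃e^{iθ₃}=r₄ω₄e^{iθ₄}.
Eliminating the other unknown: ω₃ = r₂ω₂ sin(θ₄−θ₂) / [r₃ sin(θ₃−θ₄)].
Numerator sine = -0.04536; denominator sine = -0.75241.
Result = 0.0121·43.17·(-0.04536) / (0.0283·(-0.75241)) = +1.1127 rad/s; magnitude 1.1127 rad/s.

1.11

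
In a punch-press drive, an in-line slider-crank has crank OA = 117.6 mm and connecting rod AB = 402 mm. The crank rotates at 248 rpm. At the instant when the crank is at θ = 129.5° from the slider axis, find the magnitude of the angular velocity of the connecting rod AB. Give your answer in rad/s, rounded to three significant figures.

ω = 25.97 rad/s (converted from 248 rpm).
The rod makes angle φ with the slider axis where L sinφ = r sinθ; differentiating, L cosφ·φ̇ = r ω cosθ.
L cosφ = √(L² − r² sin²θ) = 0.39162 m.
|ω_rod| = r ω |cosθ| / √(L² − r² sin²θ) = 0.1176·25.97·0.63608/0.39162 = 4.9605 rad/s.

4.96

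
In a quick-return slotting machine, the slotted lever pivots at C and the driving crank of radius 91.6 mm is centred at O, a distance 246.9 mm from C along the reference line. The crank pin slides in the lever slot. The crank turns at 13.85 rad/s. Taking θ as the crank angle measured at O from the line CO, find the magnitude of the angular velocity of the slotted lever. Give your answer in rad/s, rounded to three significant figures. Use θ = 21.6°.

3.66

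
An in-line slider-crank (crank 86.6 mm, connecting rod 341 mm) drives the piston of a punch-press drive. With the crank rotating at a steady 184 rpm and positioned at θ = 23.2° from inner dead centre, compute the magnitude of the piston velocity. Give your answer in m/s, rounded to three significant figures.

0.812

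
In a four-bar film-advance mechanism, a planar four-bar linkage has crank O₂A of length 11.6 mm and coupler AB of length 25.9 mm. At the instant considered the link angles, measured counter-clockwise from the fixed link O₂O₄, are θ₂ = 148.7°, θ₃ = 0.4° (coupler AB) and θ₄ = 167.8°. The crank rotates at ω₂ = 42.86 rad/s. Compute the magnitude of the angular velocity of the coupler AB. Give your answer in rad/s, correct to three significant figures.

ω₂ = 42.86 rad/s
Differentiating the loop-closure r₂e^{iθ₂}+r₃e^{iθ₃}=r₁+r₄e^{iθ₄} gives r₂ω₂e^{iθ₂}+r₃ω₃e^{iθ₃}=r₄ω₄e^{iθ₄}.
Eliminating the other unknown: ω₃ = r₂ω₂ sin(θ₄−θ₂) / [r₃ sin(θ₃−θ₄)].
Numerator sine = +0.32722; denominator sine = -0.21814.
Result = 0.0116·42.86·(+0.32722) / (0.0259·(-0.21814)) = -28.794 rad/s; magnitude 28.794 rad/s.

28.8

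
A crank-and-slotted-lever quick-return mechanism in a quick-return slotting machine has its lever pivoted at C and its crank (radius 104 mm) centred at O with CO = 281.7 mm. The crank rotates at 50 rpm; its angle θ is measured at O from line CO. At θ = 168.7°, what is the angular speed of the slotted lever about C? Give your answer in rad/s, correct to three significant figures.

ω = 5.236 rad/s (from 50 rpm).
Crank pin A relative to C: A = (d + r cosθ, r sinθ); lever angle φ = atan2(r sinθ, d + r cosθ).
Differentiating tanφ: φ̇ = rω(d cosθ + r)/(d² + r² + 2dr cosθ).
d² + r² + 2dr cosθ = |CA|² = 0.0327131 m²;  d cosθ + r = -0.17224 m.
|ω_lever| = |0.104·5.236·-0.17224| / 0.0327131 = 2.8671 rad/s.

2.87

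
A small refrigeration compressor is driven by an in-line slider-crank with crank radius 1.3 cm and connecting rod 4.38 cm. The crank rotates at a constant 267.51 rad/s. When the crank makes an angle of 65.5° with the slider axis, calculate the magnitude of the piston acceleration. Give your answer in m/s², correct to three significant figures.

202

ω = 267.5 rad/s
x(θ) = r cosθ + √(L² − r² sin²θ); with ω constant, a = ω²·d²x/dθ².
d²x/dθ² = −r cosθ − r²(cos2θ)/√u − r⁴ sin²2θ/(4u^{3/2}),  u = L² − r² sin²θ = 0.0017785 m².
Substituting r = 0.013 m, L = 0.0438 m, θ = 65.5°: d²x/dθ² = -0.0028162 m.
a = ω²·d²x/dθ² = (267.5)²·(-0.0028162) = -201.53 m/s²;  |a| = 201.53 m/s².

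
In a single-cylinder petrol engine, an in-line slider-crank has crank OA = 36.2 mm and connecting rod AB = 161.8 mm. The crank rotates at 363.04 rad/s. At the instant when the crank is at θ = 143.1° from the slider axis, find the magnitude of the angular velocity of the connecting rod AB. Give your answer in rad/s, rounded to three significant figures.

ω = 363 rad/s
The rod makes angle φ with the slider axis where L sinφ = r sinθ; differentiating, L cosφ·φ̇ = r ω cosθ.
L cosφ = √(L² − r² sin²θ) = 0.16033 m.
|ω_rod| = r ω |cosθ| / √(L² − r² sin²θ) = 0.0362·363·0.79968/0.16033 = 65.548 rad/s.

65.5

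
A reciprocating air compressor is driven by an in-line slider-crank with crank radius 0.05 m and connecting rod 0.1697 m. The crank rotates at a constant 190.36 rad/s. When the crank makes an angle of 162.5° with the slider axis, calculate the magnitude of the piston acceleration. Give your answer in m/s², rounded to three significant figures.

ω = 190.4 rad/s
x(θ) = r cosθ + √(L² − r² sin²θ); with ω constant, a = ω²·d²x/dθ².
d²x/dθ² = −r cosθ − r²(cos2θ)/√u − r⁴ sin²2θ/(4u^{3/2}),  u = L² − r² sin²θ = 0.028572 m².
Substituting r = 0.05 m, L = 0.1697 m, θ = 162.5°: d²x/dθ² = +0.035464 m.
a = ω²·d²x/dθ² = (190.4)²·(+0.035464) = +1285.1 m/s²;  |a| = 1285.1 m/s².

1290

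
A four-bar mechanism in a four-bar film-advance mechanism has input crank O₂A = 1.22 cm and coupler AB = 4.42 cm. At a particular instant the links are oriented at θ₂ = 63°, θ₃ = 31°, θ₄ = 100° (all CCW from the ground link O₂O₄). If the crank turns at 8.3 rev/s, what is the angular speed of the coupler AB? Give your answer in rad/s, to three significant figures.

9.28

ω₂ = 52.15 rad/s (from 8.3 rev/s).
Differentiating the loop-closure r₂e^{iθ₂}+r₃e^{iθ₃}=r₁+r₄e^{iθ₄} gives r₂ω₂e^{iθ₂}+r₃ω₃e^{iθ₃}=r₄ω₄e^{iθ₄}.
Eliminating the other unknown: ω₃ = r₂ω₂ sin(θ₄−θ₂) / [r₃ sin(θ₃−θ₄)].
Numerator sine = +0.60182; denominator sine = -0.93358.
Result = 0.0122·52.15·(+0.60182) / (0.0442·(-0.93358)) = -9.2791 rad/s; magnitude 9.2791 rad/s.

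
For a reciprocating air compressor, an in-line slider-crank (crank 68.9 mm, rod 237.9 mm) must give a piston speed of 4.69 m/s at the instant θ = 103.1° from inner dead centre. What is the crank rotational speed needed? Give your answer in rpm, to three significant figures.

For an in-line slider-crank, |v_piston| = rω|sinθ|·[1 + r cosθ/√(L² − r² sin²θ)].
With r = 0.0689 m, L = 0.2379 m, θ = 103.1°: the bracketed kinematic factor |dx/dθ| = 0.062515 m.
ω = v/|dx/dθ| = 4.69/0.062515 = 75.021 rad/s.
N = 60ω/(2π) = 716.4 rpm.

716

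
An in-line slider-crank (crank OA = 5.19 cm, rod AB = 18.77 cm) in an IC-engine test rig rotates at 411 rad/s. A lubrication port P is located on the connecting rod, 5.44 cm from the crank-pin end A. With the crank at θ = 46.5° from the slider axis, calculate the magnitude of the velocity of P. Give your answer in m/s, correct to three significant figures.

ω = 411 rad/s.  Crank-pin speed |V_A| = rω = 21.331 m/s, perpendicular to OA.
Rod angle: sinφ = −(r/L) sinθ ⇒ φ = -11.570°; ω_rod = −rω cosθ/√(L²−r²sin²θ) = -79.85 rad/s.
V_P = V_A + ω_rod × AP, with AP = 0.0544 m along the rod.
Components: V_Px = −rω sinθ − a·ω_rod·sinφ = -16.344 m/s;  V_Py = rω cosθ + a·ω_rod·cosφ = +10.428 m/s.
|V_P| = √(V_Px² + V_Py²) = 19.387 m/s.

19.4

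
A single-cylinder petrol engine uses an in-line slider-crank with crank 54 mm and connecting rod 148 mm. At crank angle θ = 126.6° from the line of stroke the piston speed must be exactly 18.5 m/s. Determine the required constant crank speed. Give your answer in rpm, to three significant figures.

5280

For an in-line slider-crank, |v_piston| = rω|sinθ|·[1 + r cosθ/√(L² − r² sin²θ)].
With r = 0.054 m, L = 0.148 m, θ = 126.6°: the bracketed kinematic factor |dx/dθ| = 0.033489 m.
ω = v/|dx/dθ| = 18.5/0.033489 = 552.43 rad/s.
N = 60ω/(2π) = 5275.3 rpm.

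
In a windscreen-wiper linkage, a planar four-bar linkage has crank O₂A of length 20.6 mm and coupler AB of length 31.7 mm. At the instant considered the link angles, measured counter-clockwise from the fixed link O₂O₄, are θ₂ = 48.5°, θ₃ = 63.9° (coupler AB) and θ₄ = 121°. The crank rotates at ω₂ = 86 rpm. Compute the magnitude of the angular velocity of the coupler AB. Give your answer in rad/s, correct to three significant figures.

ω₂ = 9.006 rad/s (from 86 rpm).
Differentiating the loop-closure r₂e^{iθ₂}+r₃e^{iθ₃}=r₁+r₄e^{iθ₄} gives r₂ω₂e^{iθ₂}+r₃ω₃e^{iθ₃}=r₄ω₄e^{iθ₄}.
Eliminating the other unknown: ω₃ = r₂ω₂ sin(θ₄−θ₂) / [r₃ sin(θ₃−θ₄)].
Numerator sine = +0.95372; denominator sine = -0.83962.
Result = 0.0206·9.006·(+0.95372) / (0.0317·(-0.83962)) = -6.6477 rad/s; magnitude 6.6477 rad/s.

6.65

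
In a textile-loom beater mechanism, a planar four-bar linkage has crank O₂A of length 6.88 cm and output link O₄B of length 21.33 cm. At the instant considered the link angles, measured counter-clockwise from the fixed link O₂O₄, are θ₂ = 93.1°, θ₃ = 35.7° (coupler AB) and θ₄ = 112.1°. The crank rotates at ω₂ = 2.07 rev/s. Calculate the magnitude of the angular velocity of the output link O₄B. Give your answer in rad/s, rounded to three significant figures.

3.64

ω₂ = 13.01 rad/s (from 2.07 rev/s).
Differentiating the loop-closure r₂e^{iθ₂}+r₃e^{iθ₃}=r₁+r₄e^{iθ₄} gives r₂ω₂e^{iθ₂}+r₃ω₃e^{iθ₃}=r₄ω₄e^{iθ₄}.
Eliminating the other unknown: ω₄ = r₂ω₂ sin(θ₂−θ₃) / [r₄ sin(θ₄−θ₃)].
Numerator sine = +0.84245; denominator sine = +0.97196.
Result = 0.0688·13.01·(+0.84245) / (0.2133·(+0.97196)) = +3.6362 rad/s; magnitude 3.6362 rad/s.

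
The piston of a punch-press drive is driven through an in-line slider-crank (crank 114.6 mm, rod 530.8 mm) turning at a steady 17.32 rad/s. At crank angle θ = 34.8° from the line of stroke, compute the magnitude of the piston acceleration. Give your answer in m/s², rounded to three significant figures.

30.9

ω = 17.32 rad/s
x(θ) = r cosθ + √(L² − r² sin²θ); with ω constant, a = ω²·d²x/dθ².
d²x/dθ² = −r cosθ − r²(cos2θ)/√u − r⁴ sin²2θ/(4u^{3/2}),  u = L² − r² sin²θ = 0.277471 m².
Substituting r = 0.1146 m, L = 0.5308 m, θ = 34.8°: d²x/dθ² = -0.10305 m.
a = ω²·d²x/dθ² = (17.32)²·(-0.10305) = -30.914 m/s²;  |a| = 30.914 m/s².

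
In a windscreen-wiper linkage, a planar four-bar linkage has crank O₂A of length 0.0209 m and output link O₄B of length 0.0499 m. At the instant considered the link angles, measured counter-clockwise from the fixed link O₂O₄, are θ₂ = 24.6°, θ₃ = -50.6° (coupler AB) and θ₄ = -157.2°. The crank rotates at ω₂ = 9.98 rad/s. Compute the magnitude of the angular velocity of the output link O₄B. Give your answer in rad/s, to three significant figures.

ω₂ = 9.98 rad/s
Differentiating the loop-closure r₂e^{iθ₂}+r₃e^{iθ₃}=r₁+r₄e^{iθ₄} gives r₂ω₂e^{iθ₂}+r₃ω₃e^{iθ₃}=r₄ω₄e^{iθ₄}.
Eliminating the other unknown: ω₄ = r₂ω₂ sin(θ₂−θ₃) / [r₄ sin(θ₄−θ₃)].
Numerator sine = +0.96682; denominator sine = -0.95832.
Result = 0.0209·9.98·(+0.96682) / (0.0499·(-0.95832)) = -4.2171 rad/s; magnitude 4.2171 rad/s.

4.22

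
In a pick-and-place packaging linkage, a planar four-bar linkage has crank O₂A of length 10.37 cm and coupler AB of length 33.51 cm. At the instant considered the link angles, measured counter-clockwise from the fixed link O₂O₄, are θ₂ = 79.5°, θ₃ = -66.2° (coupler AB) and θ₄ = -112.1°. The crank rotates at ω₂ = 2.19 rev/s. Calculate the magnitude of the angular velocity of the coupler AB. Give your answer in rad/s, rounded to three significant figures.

ω₂ = 13.76 rad/s (from 2.19 rev/s).
Differentiating the loop-closure r₂e^{iθ₂}+r₃e^{iθ₃}=r₁+r₄e^{iθ₄} gives r₂ω₂e^{iθ₂}+r₃ω₃e^{iθ₃}=r₄ω₄e^{iθ₄}.
Eliminating the other unknown: ω₃ = r₂ω₂ sin(θ₄−θ₂) / [r₃ sin(θ₃−θ₄)].
Numerator sine = +0.20108; denominator sine = +0.71813.
Result = 0.1037·13.76·(+0.20108) / (0.3351·(+0.71813)) = +1.1923 rad/s; magnitude 1.1923 rad/s.

1.19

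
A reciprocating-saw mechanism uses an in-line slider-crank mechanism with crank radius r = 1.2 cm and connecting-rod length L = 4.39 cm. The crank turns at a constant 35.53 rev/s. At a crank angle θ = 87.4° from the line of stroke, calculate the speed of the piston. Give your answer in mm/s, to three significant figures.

2710

ω = 2π·35.5 = 223.2 rad/s
For an in-line slider-crank, x = r cosθ + √(L² − r² sin²θ), so v = −rω sinθ·[1 + r cosθ/√(L² − r² sin²θ)].
With r = 0.012 m, L = 0.0439 m, θ = 87.4°: √(L² − r² sin²θ) = 0.042232 m.
v = −0.012·223.2·0.99897·[1 + 0.012·0.04536/0.042232] = -2.7106 m/s.
|v| = 2.7106 m/s = 2710.6 mm/s.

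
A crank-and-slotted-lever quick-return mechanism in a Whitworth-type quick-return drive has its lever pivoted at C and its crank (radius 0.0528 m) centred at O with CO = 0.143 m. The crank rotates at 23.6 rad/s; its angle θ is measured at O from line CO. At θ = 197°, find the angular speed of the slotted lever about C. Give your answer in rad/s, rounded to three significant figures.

ω = 23.6 rad/s
Crank pin A relative to C: A = (d + r cosθ, r sinθ); lever angle φ = atan2(r sinθ, d + r cosθ).
Differentiating tanφ: φ̇ = rω(d cosθ + r)/(d² + r² + 2dr cosθ).
d² + r² + 2dr cosθ = |CA|² = 0.00879587 m²;  d cosθ + r = -0.083952 m.
|ω_lever| = |0.0528·23.6·-0.083952| / 0.00879587 = 11.893 rad/s.

11.9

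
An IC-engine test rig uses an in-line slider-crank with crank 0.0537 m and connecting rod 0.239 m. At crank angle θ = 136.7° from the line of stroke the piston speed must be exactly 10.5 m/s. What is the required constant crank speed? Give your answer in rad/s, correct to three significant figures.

For an in-line slider-crank, |v_piston| = rω|sinθ|·[1 + r cosθ/√(L² − r² sin²θ)].
With r = 0.0537 m, L = 0.239 m, θ = 136.7°: the bracketed kinematic factor |dx/dθ| = 0.030733 m.
ω = v/|dx/dθ| = 10.5/0.030733 = 341.65 rad/s.

342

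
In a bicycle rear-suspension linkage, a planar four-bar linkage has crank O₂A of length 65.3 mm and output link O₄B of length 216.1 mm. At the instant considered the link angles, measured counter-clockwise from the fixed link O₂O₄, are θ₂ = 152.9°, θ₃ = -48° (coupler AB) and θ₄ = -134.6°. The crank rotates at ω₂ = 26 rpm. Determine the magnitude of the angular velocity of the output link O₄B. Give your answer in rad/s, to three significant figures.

0.294

ω₂ = 2.723 rad/s (from 26 rpm).
Differentiating the loop-closure r₂e^{iθ₂}+r₃e^{iθ₃}=r₁+r₄e^{iθ₄} gives r₂ω₂e^{iθ₂}+r₃ω₃e^{iθ₃}=r₄ω₄e^{iθ₄}.
Eliminating the other unknown: ω₄ = r₂ω₂ sin(θ₂−θ₃) / [r₄ sin(θ₄−θ₃)].
Numerator sine = -0.35674; denominator sine = -0.99824.
Result = 0.0653·2.723·(-0.35674) / (0.2161·(-0.99824)) = +0.29402 rad/s; magnitude 0.29402 rad/s.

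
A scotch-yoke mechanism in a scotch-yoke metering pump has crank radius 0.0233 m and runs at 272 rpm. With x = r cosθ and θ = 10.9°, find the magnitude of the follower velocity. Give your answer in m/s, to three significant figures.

ω = 28.48 rad/s (from 272 rpm).
x = r cosθ ⇒ ẋ = −rω sinθ.
|v| = rω|sinθ| = 0.0233·28.48·|sin 10.9°| = 0.1255 m/s.

0.125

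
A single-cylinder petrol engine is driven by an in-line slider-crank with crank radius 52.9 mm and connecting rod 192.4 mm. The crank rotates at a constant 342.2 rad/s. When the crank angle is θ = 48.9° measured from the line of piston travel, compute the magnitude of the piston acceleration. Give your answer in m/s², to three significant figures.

ω = 342.2 rad/s
x(θ) = r cosθ + √(L² − r² sin²θ); with ω constant, a = ω²·d²x/dθ².
d²x/dθ² = −r cosθ − r²(cos2θ)/√u − r⁴ sin²2θ/(4u^{3/2}),  u = L² − r² sin²θ = 0.0354287 m².
Substituting r = 0.0529 m, L = 0.1924 m, θ = 48.9°: d²x/dθ² = -0.033046 m.
a = ω²·d²x/dθ² = (342.2)²·(-0.033046) = -3869.7 m/s²;  |a| = 3869.7 m/s².

3870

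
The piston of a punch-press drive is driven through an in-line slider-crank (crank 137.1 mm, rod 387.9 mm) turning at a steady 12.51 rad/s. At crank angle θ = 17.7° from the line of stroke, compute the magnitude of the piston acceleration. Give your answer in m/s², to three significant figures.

ω = 12.51 rad/s
x(θ) = r cosθ + √(L² − r² sin²θ); with ω constant, a = ω²·d²x/dθ².
d²x/dθ² = −r cosθ − r²(cos2θ)/√u − r⁴ sin²2θ/(4u^{3/2}),  u = L² − r² sin²θ = 0.148729 m².
Substituting r = 0.1371 m, L = 0.3879 m, θ = 17.7°: d²x/dθ² = -0.17086 m.
a = ω²·d²x/dθ² = (12.51)²·(-0.17086) = -26.739 m/s²;  |a| = 26.739 m/s².

26.7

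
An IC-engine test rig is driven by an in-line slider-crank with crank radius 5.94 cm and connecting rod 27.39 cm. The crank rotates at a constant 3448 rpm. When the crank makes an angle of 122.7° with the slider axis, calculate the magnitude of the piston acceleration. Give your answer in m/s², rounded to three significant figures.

ω = 2π·3448/60 = 361.1 rad/s
x(θ) = r cosθ + √(L² − r² sin²θ); with ω constant, a = ω²·d²x/dθ².
d²x/dθ² = −r cosθ − r²(cos2θ)/√u − r⁴ sin²2θ/(4u^{3/2}),  u = L² − r² sin²θ = 0.0725226 m².
Substituting r = 0.0594 m, L = 0.2739 m, θ = 122.7°: d²x/dθ² = +0.037413 m.
a = ω²·d²x/dθ² = (361.1)²·(+0.037413) = +4877.6 m/s²;  |a| = 4877.6 m/s².

4880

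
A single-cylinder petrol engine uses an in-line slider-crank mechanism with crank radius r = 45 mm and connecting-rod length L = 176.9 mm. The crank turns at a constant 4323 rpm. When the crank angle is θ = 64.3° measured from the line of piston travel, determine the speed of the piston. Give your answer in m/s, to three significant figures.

20.4

ω = 2π·4323/60 = 452.7 rad/s
For an in-line slider-crank, x = r cosθ + √(L² − r² sin²θ), so v = −rω sinθ·[1 + r cosθ/√(L² − r² sin²θ)].
With r = 0.045 m, L = 0.1769 m, θ = 64.3°: √(L² − r² sin²θ) = 0.17219 m.
v = −0.045·452.7·0.90108·[1 + 0.045·0.43366/0.17219] = -20.437 m/s.
|v| = 20.437 m/s.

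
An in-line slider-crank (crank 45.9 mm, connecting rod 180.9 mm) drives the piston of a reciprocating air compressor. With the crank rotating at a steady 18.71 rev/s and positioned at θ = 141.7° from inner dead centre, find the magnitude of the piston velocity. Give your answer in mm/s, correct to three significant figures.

2670

ω = 2π·18.7 = 117.6 rad/s
For an in-line slider-crank, x = r cosθ + √(L² − r² sin²θ), so v = −rω sinθ·[1 + r cosθ/√(L² − r² sin²θ)].
With r = 0.0459 m, L = 0.1809 m, θ = 141.7°: √(L² − r² sin²θ) = 0.17865 m.
v = −0.0459·117.6·0.61978·[1 + 0.0459·-0.78478/0.17865] = -2.67 m/s.
|v| = 2.67 m/s = 2670 mm/s.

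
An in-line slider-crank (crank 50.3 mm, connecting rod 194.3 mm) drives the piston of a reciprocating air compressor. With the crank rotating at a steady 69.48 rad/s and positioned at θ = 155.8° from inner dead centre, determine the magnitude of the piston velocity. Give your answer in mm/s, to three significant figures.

1090

ω = 69.48 rad/s
For an in-line slider-crank, x = r cosθ + √(L² − r² sin²θ), so v = −rω sinθ·[1 + r cosθ/√(L² − r² sin²θ)].
With r = 0.0503 m, L = 0.1943 m, θ = 155.8°: √(L² − r² sin²θ) = 0.1932 m.
v = −0.0503·69.48·0.40992·[1 + 0.0503·-0.91212/0.1932] = -1.0924 m/s.
|v| = 1.0924 m/s = 1092.4 mm/s.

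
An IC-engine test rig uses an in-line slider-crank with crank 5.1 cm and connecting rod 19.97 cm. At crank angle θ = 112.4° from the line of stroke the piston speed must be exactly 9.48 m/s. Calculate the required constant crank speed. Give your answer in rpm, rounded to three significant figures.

For an in-line slider-crank, |v_piston| = rω|sinθ|·[1 + r cosθ/√(L² − r² sin²θ)].
With r = 0.051 m, L = 0.1997 m, θ = 112.4°: the bracketed kinematic factor |dx/dθ| = 0.04243 m.
ω = v/|dx/dθ| = 9.48/0.04243 = 223.43 rad/s.
N = 60ω/(2π) = 2133.6 rpm.

2130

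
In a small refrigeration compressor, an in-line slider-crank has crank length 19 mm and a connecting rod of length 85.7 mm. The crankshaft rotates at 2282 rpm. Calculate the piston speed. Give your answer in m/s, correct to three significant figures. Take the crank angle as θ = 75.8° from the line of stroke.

ω = 2π·2282/60 = 239 rad/s
For an in-line slider-crank, x = r cosθ + √(L² − r² sin²θ), so v = −rω sinθ·[1 + r cosθ/√(L² − r² sin²θ)].
With r = 0.019 m, L = 0.0857 m, θ = 75.8°: √(L² − r² sin²θ) = 0.083697 m.
v = −0.019·239·0.96945·[1 + 0.019·0.24531/0.083697] = -4.6468 m/s.
|v| = 4.6468 m/s.

4.65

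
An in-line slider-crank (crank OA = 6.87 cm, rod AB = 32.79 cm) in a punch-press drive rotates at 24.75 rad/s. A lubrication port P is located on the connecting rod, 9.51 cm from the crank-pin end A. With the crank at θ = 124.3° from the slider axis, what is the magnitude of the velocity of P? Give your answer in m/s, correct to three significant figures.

ω = 24.75 rad/s.  Crank-pin speed |V_A| = rω = 1.7003 m/s, perpendicular to OA.
Rod angle: sinφ = −(r/L) sinθ ⇒ φ = -9.967°; ω_rod = −rω cosθ/√(L²−r²sin²θ) = +2.9669 rad/s.
V_P = V_A + ω_rod × AP, with AP = 0.0951 m along the rod.
Components: V_Px = −rω sinθ − a·ω_rod·sinφ = -1.3558 m/s;  V_Py = rω cosθ + a·ω_rod·cosφ = -0.68028 m/s.
|V_P| = √(V_Px² + V_Py²) = 1.5169 m/s.

1.52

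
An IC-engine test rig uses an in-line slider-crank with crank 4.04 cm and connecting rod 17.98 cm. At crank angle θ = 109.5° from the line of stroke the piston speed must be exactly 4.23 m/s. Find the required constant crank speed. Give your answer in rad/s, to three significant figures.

120

For an in-line slider-crank, |v_piston| = rω|sinθ|·[1 + r cosθ/√(L² − r² sin²θ)].
With r = 0.0404 m, L = 0.1798 m, θ = 109.5°: the bracketed kinematic factor |dx/dθ| = 0.03516 m.
ω = v/|dx/dθ| = 4.23/0.03516 = 120.31 rad/s.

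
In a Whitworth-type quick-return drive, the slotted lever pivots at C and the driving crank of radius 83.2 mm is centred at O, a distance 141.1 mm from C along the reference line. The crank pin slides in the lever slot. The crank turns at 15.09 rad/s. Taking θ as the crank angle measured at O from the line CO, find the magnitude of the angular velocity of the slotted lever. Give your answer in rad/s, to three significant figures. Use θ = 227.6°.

ω = 15.09 rad/s
Crank pin A relative to C: A = (d + r cosθ, r sinθ); lever angle φ = atan2(r sinθ, d + r cosθ).
Differentiating tanφ: φ̇ = rω(d cosθ + r)/(d² + r² + 2dr cosθ).
d² + r² + 2dr cosθ = |CA|² = 0.0109995 m²;  d cosθ + r = -0.011944 m.
|ω_lever| = |0.0832·15.09·-0.011944| / 0.0109995 = 1.3633 rad/s.

1.36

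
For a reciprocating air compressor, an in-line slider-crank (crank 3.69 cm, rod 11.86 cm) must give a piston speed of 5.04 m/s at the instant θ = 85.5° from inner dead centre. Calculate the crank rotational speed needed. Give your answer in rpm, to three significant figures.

For an in-line slider-crank, |v_piston| = rω|sinθ|·[1 + r cosθ/√(L² − r² sin²θ)].
With r = 0.0369 m, L = 0.1186 m, θ = 85.5°: the bracketed kinematic factor |dx/dθ| = 0.037731 m.
ω = v/|dx/dθ| = 5.04/0.037731 = 133.58 rad/s.
N = 60ω/(2π) = 1275.6 rpm.

1280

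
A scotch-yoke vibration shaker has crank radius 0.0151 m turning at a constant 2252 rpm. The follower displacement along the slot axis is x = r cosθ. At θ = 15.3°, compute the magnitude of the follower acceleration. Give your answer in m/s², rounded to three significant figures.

810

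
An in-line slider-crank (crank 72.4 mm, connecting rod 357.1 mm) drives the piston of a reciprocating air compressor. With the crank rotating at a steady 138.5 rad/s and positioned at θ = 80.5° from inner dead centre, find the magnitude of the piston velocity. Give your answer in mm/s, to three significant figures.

10200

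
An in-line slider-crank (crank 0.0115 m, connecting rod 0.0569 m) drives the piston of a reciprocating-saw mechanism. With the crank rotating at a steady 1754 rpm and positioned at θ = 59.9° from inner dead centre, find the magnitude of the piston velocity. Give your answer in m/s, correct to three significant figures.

ω = 2π·1754/60 = 183.7 rad/s
For an in-line slider-crank, x = r cosθ + √(L² − r² sin²θ), so v = −rω sinθ·[1 + r cosθ/√(L² − r² sin²θ)].
With r = 0.0115 m, L = 0.0569 m, θ = 59.9°: √(L² − r² sin²θ) = 0.056023 m.
v = −0.0115·183.7·0.86515·[1 + 0.0115·0.50151/0.056023] = -2.0156 m/s.
|v| = 2.0156 m/s.

2.02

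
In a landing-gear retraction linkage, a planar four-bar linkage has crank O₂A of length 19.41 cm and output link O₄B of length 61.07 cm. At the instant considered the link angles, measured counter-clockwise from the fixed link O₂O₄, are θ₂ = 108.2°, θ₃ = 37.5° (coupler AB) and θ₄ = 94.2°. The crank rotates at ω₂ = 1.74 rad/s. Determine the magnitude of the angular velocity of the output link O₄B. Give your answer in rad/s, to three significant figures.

ω₂ = 1.74 rad/s
Differentiating the loop-closure r₂e^{iθ₂}+r₃e^{iθ₃}=r₁+r₄e^{iθ₄} gives r₂ω₂e^{iθ₂}+r₃ω₃e^{iθ₃}=r₄ω₄e^{iθ₄}.
Eliminating the other unknown: ω₄ = r₂ω₂ sin(θ₂−θ₃) / [r₄ sin(θ₄−θ₃)].
Numerator sine = +0.94380; denominator sine = +0.83581.
Result = 0.1941·1.74·(+0.94380) / (0.6107·(+0.83581)) = +0.62448 rad/s; magnitude 0.62448 rad/s.

0.624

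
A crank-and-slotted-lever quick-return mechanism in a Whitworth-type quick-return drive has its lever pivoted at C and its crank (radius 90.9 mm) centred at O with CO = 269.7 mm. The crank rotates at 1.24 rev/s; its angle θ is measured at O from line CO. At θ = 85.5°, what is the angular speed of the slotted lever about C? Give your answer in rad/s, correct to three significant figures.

ω = 7.791 rad/s (from 1.24 rev/s).
Crank pin A relative to C: A = (d + r cosθ, r sinθ); lever angle φ = atan2(r sinθ, d + r cosθ).
Differentiating tanφ: φ̇ = rω(d cosθ + r)/(d² + r² + 2dr cosθ).
d² + r² + 2dr cosθ = |CA|² = 0.0848479 m²;  d cosθ + r = +0.11206 m.
|ω_lever| = |0.0909·7.791·+0.11206| / 0.0848479 = 0.93536 rad/s.

0.935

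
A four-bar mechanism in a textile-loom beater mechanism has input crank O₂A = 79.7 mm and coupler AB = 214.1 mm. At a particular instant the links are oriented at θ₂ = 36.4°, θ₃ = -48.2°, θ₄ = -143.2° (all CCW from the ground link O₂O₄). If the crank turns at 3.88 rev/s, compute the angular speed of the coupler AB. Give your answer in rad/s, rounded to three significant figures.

ω₂ = 24.38 rad/s (from 3.88 rev/s).
Differentiating the loop-closure r₂e^{iθ₂}+r₃e^{iθ₃}=r₁+r₄e^{iθ₄} gives r₂ω₂e^{iθ₂}+r₃ω₃e^{iθ₃}=r₄ω₄e^{iθ₄}.
Eliminating the other unknown: ω₃ = r₂ω₂ sin(θ₄−θ₂) / [r₃ sin(θ₃−θ₄)].
Numerator sine = -0.00698; denominator sine = +0.99619.
Result = 0.0797·24.38·(-0.00698) / (0.2141·(+0.99619)) = -0.063598 rad/s; magnitude 0.063598 rad/s.

0.0636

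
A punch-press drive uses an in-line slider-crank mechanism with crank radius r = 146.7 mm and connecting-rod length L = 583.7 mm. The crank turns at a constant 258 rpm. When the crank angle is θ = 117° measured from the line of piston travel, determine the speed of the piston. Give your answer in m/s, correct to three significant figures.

ω = 2π·258/60 = 27.02 rad/s
For an in-line slider-crank, x = r cosθ + √(L² − r² sin²θ), so v = −rω sinθ·[1 + r cosθ/√(L² − r² sin²θ)].
With r = 0.1467 m, L = 0.5837 m, θ = 117°: √(L² − r² sin²θ) = 0.56888 m.
v = −0.1467·27.02·0.89101·[1 + 0.1467·-0.45399/0.56888] = -3.1181 m/s.
|v| = 3.1181 m/s.

3.12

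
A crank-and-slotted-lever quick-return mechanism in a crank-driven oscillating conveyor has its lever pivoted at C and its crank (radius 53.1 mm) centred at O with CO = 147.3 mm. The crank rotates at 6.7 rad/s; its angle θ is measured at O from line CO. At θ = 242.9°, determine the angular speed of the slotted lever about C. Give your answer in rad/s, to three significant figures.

ω = 6.7 rad/s
Crank pin A relative to C: A = (d + r cosθ, r sinθ); lever angle φ = atan2(r sinθ, d + r cosθ).
Differentiating tanφ: φ̇ = rω(d cosθ + r)/(d² + r² + 2dr cosθ).
d² + r² + 2dr cosθ = |CA|² = 0.0173907 m²;  d cosθ + r = -0.014002 m.
|ω_lever| = |0.0531·6.7·-0.014002| / 0.0173907 = 0.28644 rad/s.

0.286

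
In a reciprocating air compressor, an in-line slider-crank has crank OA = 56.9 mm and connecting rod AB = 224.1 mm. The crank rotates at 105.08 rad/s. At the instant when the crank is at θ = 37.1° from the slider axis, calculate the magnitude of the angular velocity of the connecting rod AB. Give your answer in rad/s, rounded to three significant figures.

ω = 105.1 rad/s
The rod makes angle φ with the slider axis where L sinφ = r sinθ; differentiating, L cosφ·φ̇ = r ω cosθ.
L cosφ = √(L² − r² sin²θ) = 0.22146 m.
|ω_rod| = r ω |cosθ| / √(L² − r² sin²θ) = 0.0569·105.1·0.79758/0.22146 = 21.534 rad/s.

21.5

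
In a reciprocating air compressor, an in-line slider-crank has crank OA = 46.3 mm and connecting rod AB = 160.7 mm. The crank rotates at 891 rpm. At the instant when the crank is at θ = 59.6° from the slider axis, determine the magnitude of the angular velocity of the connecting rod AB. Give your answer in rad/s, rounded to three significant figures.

14.0

ω = 93.31 rad/s (converted from 891 rpm).
The rod makes angle φ with the slider axis where L sinφ = r sinθ; differentiating, L cosφ·φ̇ = r ω cosθ.
L cosφ = √(L² − r² sin²θ) = 0.15566 m.
|ω_rod| = r ω |cosθ| / √(L² − r² sin²θ) = 0.0463·93.31·0.50603/0.15566 = 14.044 rad/s.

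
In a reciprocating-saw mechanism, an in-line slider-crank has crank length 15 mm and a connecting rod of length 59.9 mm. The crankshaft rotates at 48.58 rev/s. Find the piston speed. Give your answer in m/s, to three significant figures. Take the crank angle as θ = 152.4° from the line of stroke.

ω = 2π·48.6 = 305.2 rad/s
For an in-line slider-crank, x = r cosθ + √(L² − r² sin²θ), so v = −rω sinθ·[1 + r cosθ/√(L² − r² sin²θ)].
With r = 0.015 m, L = 0.0599 m, θ = 152.4°: √(L² − r² sin²θ) = 0.059496 m.
v = −0.015·305.2·0.46330·[1 + 0.015·-0.88620/0.059496] = -1.6473 m/s.
|v| = 1.6473 m/s.

1.65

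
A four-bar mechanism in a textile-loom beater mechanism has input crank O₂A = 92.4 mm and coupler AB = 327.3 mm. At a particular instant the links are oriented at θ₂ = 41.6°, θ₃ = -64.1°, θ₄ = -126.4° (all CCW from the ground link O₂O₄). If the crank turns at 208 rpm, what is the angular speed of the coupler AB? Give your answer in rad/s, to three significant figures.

1.44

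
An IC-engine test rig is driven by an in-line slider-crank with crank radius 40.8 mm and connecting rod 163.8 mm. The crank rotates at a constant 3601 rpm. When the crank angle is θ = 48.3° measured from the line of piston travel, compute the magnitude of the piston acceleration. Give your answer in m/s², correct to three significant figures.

3710

ω = 2π·3601/60 = 377.1 rad/s
x(θ) = r cosθ + √(L² − r² sin²θ); with ω constant, a = ω²·d²x/dθ².
d²x/dθ² = −r cosθ − r²(cos2θ)/√u − r⁴ sin²2θ/(4u^{3/2}),  u = L² − r² sin²θ = 0.0259025 m².
Substituting r = 0.0408 m, L = 0.1638 m, θ = 48.3°: d²x/dθ² = -0.026117 m.
a = ω²·d²x/dθ² = (377.1)²·(-0.026117) = -3713.8 m/s²;  |a| = 3713.8 m/s².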